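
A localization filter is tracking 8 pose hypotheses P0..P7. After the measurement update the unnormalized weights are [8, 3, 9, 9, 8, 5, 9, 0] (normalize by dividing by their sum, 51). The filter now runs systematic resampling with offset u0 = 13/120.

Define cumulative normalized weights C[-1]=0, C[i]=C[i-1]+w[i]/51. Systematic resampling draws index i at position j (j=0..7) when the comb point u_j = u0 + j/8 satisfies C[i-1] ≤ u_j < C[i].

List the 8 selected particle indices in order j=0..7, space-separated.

0 2 2 3 4 5 6 6

C = [8/51, 11/51, 20/51, 29/51, 37/51, 14/17, 1, 1]
j=0: u_0=13/120 ∈ [0, 8/51) → index 0
j=1: u_1=7/30 ∈ [11/51, 20/51) → index 2
j=2: u_2=43/120 ∈ [11/51, 20/51) → index 2
j=3: u_3=29/60 ∈ [20/51, 29/51) → index 3
j=4: u_4=73/120 ∈ [29/51, 37/51) → index 4
j=5: u_5=11/15 ∈ [37/51, 14/17) → index 5
j=6: u_6=103/120 ∈ [14/17, 1) → index 6
j=7: u_7=59/60 ∈ [14/17, 1) → index 6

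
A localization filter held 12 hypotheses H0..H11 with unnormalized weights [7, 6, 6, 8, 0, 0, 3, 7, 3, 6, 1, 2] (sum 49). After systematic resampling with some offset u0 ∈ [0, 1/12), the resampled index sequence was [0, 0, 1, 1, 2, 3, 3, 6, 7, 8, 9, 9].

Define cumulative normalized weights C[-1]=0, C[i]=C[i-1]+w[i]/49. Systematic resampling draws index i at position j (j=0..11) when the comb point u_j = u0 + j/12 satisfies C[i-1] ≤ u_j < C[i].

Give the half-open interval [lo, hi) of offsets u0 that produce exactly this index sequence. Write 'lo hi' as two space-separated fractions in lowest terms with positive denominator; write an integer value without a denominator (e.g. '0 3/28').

C = [1/7, 13/49, 19/49, 27/49, 27/49, 27/49, 30/49, 37/49, 40/49, 46/49, 47/49, 1]
j=0 picked index 0: u0 ∈ [0, 1/7)
j=1 picked index 0: u0 ∈ [-1/12, 5/84)
j=2 picked index 1: u0 ∈ [-1/42, 29/294)
j=3 picked index 1: u0 ∈ [-3/28, 3/196)
j=4 picked index 2: u0 ∈ [-10/147, 8/147)
j=5 picked index 3: u0 ∈ [-17/588, 79/588)
j=6 picked index 3: u0 ∈ [-11/98, 5/98)
j=7 picked index 6: u0 ∈ [-19/588, 17/588)
j=8 picked index 7: u0 ∈ [-8/147, 13/147)
j=9 picked index 8: u0 ∈ [1/196, 13/196)
j=10 picked index 9: u0 ∈ [-5/294, 31/294)
j=11 picked index 9: u0 ∈ [-59/588, 13/588)
intersection: [1/196, 3/196)

1/196 3/196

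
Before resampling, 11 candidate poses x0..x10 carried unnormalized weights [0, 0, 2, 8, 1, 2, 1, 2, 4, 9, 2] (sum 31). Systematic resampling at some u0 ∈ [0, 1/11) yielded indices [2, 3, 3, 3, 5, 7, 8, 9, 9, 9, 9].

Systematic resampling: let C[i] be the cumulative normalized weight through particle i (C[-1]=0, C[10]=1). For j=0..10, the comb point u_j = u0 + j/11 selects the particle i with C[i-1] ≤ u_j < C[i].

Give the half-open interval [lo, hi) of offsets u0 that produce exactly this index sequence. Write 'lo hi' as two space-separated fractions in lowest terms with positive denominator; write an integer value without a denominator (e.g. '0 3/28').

3/341 9/341

C = [0, 0, 2/31, 10/31, 11/31, 13/31, 14/31, 16/31, 20/31, 29/31, 1]
j=0 picked index 2: u0 ∈ [0, 2/31)
j=1 picked index 3: u0 ∈ [-9/341, 79/341)
j=2 picked index 3: u0 ∈ [-40/341, 48/341)
j=3 picked index 3: u0 ∈ [-71/341, 17/341)
j=4 picked index 5: u0 ∈ [-3/341, 19/341)
j=5 picked index 7: u0 ∈ [-1/341, 21/341)
j=6 picked index 8: u0 ∈ [-10/341, 34/341)
j=7 picked index 9: u0 ∈ [3/341, 102/341)
j=8 picked index 9: u0 ∈ [-28/341, 71/341)
j=9 picked index 9: u0 ∈ [-59/341, 40/341)
j=10 picked index 9: u0 ∈ [-90/341, 9/341)
intersection: [3/341, 9/341)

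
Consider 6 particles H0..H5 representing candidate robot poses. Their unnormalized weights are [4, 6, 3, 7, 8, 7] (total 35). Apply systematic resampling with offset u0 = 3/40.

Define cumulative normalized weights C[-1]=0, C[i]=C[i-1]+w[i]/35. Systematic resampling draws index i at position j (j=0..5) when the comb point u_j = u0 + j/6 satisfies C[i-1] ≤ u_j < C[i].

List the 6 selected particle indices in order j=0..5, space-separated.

C = [4/35, 2/7, 13/35, 4/7, 4/5, 1]
j=0: u_0=3/40 ∈ [0, 4/35) → index 0
j=1: u_1=29/120 ∈ [4/35, 2/7) → index 1
j=2: u_2=49/120 ∈ [13/35, 4/7) → index 3
j=3: u_3=23/40 ∈ [4/7, 4/5) → index 4
j=4: u_4=89/120 ∈ [4/7, 4/5) → index 4
j=5: u_5=109/120 ∈ [4/5, 1) → index 5

0 1 3 4 4 5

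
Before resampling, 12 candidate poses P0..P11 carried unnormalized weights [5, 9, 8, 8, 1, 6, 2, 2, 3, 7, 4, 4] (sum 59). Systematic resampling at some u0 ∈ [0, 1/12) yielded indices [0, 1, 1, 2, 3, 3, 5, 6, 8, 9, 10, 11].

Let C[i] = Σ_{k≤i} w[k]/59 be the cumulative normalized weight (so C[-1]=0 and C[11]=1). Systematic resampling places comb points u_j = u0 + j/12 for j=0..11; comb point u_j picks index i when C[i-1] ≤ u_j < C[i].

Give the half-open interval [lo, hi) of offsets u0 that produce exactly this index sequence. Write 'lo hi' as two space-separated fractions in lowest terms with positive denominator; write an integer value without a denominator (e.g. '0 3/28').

31/708 25/354

C = [5/59, 14/59, 22/59, 30/59, 31/59, 37/59, 39/59, 41/59, 44/59, 51/59, 55/59, 1]
j=0 picked index 0: u0 ∈ [0, 5/59)
j=1 picked index 1: u0 ∈ [1/708, 109/708)
j=2 picked index 1: u0 ∈ [-29/354, 25/354)
j=3 picked index 2: u0 ∈ [-3/236, 29/236)
j=4 picked index 3: u0 ∈ [7/177, 31/177)
j=5 picked index 3: u0 ∈ [-31/708, 65/708)
j=6 picked index 5: u0 ∈ [3/118, 15/118)
j=7 picked index 6: u0 ∈ [31/708, 55/708)
j=8 picked index 8: u0 ∈ [5/177, 14/177)
j=9 picked index 9: u0 ∈ [-1/236, 27/236)
j=10 picked index 10: u0 ∈ [11/354, 35/354)
j=11 picked index 11: u0 ∈ [11/708, 1/12)
intersection: [31/708, 25/354)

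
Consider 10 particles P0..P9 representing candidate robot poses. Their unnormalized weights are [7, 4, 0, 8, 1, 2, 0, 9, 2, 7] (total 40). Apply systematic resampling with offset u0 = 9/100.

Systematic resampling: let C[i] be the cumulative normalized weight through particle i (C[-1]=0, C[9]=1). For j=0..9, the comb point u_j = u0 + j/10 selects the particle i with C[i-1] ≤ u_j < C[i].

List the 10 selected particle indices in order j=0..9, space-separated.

C = [7/40, 11/40, 11/40, 19/40, 1/2, 11/20, 11/20, 31/40, 33/40, 1]
j=0: u_0=9/100 ∈ [0, 7/40) → index 0
j=1: u_1=19/100 ∈ [7/40, 11/40) → index 1
j=2: u_2=29/100 ∈ [11/40, 19/40) → index 3
j=3: u_3=39/100 ∈ [11/40, 19/40) → index 3
j=4: u_4=49/100 ∈ [19/40, 1/2) → index 4
j=5: u_5=59/100 ∈ [11/20, 31/40) → index 7
j=6: u_6=69/100 ∈ [11/20, 31/40) → index 7
j=7: u_7=79/100 ∈ [31/40, 33/40) → index 8
j=8: u_8=89/100 ∈ [33/40, 1) → index 9
j=9: u_9=99/100 ∈ [33/40, 1) → index 9

0 1 3 3 4 7 7 8 9 9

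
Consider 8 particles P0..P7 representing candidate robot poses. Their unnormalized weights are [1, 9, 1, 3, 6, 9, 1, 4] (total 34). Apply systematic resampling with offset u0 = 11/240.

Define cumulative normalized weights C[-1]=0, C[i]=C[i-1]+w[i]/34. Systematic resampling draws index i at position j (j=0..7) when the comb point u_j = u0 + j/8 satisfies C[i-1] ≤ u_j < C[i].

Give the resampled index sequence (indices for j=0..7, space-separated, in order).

C = [1/34, 5/17, 11/34, 7/17, 10/17, 29/34, 15/17, 1]
j=0: u_0=11/240 ∈ [1/34, 5/17) → index 1
j=1: u_1=41/240 ∈ [1/34, 5/17) → index 1
j=2: u_2=71/240 ∈ [5/17, 11/34) → index 2
j=3: u_3=101/240 ∈ [7/17, 10/17) → index 4
j=4: u_4=131/240 ∈ [7/17, 10/17) → index 4
j=5: u_5=161/240 ∈ [10/17, 29/34) → index 5
j=6: u_6=191/240 ∈ [10/17, 29/34) → index 5
j=7: u_7=221/240 ∈ [15/17, 1) → index 7

1 1 2 4 4 5 5 7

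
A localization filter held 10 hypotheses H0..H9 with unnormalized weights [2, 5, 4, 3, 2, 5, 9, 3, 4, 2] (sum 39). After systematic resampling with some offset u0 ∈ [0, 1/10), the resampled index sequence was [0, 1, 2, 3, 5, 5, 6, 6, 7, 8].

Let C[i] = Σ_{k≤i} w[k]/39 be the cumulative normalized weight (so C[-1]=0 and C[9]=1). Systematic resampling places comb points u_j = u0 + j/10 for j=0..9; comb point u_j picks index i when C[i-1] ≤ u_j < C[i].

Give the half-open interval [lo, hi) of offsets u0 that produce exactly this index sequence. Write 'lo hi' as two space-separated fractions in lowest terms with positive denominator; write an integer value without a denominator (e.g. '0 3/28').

C = [2/39, 7/39, 11/39, 14/39, 16/39, 7/13, 10/13, 11/13, 37/39, 1]
j=0 picked index 0: u0 ∈ [0, 2/39)
j=1 picked index 1: u0 ∈ [-19/390, 31/390)
j=2 picked index 2: u0 ∈ [-4/195, 16/195)
j=3 picked index 3: u0 ∈ [-7/390, 23/390)
j=4 picked index 5: u0 ∈ [2/195, 9/65)
j=5 picked index 5: u0 ∈ [-7/78, 1/26)
j=6 picked index 6: u0 ∈ [-4/65, 11/65)
j=7 picked index 6: u0 ∈ [-21/130, 9/130)
j=8 picked index 7: u0 ∈ [-2/65, 3/65)
j=9 picked index 8: u0 ∈ [-7/130, 19/390)
intersection: [2/195, 1/26)

2/195 1/26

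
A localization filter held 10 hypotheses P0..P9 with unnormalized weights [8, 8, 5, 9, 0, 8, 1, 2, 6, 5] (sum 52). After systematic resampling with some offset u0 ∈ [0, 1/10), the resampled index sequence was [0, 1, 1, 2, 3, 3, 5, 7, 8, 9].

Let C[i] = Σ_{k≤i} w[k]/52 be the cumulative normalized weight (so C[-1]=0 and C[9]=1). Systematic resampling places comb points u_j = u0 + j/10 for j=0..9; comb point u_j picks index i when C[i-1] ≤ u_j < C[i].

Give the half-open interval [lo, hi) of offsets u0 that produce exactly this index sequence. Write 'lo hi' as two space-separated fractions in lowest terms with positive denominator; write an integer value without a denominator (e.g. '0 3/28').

C = [2/13, 4/13, 21/52, 15/26, 15/26, 19/26, 3/4, 41/52, 47/52, 1]
j=0 picked index 0: u0 ∈ [0, 2/13)
j=1 picked index 1: u0 ∈ [7/130, 27/130)
j=2 picked index 1: u0 ∈ [-3/65, 7/65)
j=3 picked index 2: u0 ∈ [1/130, 27/260)
j=4 picked index 3: u0 ∈ [1/260, 23/130)
j=5 picked index 3: u0 ∈ [-5/52, 1/13)
j=6 picked index 5: u0 ∈ [-3/130, 17/130)
j=7 picked index 7: u0 ∈ [1/20, 23/260)
j=8 picked index 8: u0 ∈ [-3/260, 27/260)
j=9 picked index 9: u0 ∈ [1/260, 1/10)
intersection: [7/130, 1/13)

7/130 1/13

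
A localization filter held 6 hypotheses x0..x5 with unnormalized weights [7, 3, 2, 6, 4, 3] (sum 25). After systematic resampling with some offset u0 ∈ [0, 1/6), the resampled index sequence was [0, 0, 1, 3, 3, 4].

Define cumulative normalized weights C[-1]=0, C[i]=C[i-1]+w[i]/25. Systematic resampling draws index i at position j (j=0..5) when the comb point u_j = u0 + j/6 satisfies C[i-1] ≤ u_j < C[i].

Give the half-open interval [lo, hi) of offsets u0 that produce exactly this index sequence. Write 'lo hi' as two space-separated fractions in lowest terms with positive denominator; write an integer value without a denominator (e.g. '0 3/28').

C = [7/25, 2/5, 12/25, 18/25, 22/25, 1]
j=0 picked index 0: u0 ∈ [0, 7/25)
j=1 picked index 0: u0 ∈ [-1/6, 17/150)
j=2 picked index 1: u0 ∈ [-4/75, 1/15)
j=3 picked index 3: u0 ∈ [-1/50, 11/50)
j=4 picked index 3: u0 ∈ [-14/75, 4/75)
j=5 picked index 4: u0 ∈ [-17/150, 7/150)
intersection: [0, 7/150)

0 7/150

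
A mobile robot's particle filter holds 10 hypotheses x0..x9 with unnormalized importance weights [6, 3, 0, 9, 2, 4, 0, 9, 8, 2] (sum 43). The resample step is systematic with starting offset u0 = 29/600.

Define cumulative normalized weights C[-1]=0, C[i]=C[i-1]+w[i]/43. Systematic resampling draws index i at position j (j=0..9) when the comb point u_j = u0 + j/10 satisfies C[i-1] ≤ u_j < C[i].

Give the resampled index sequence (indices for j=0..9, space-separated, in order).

C = [6/43, 9/43, 9/43, 18/43, 20/43, 24/43, 24/43, 33/43, 41/43, 1]
j=0: u_0=29/600 ∈ [0, 6/43) → index 0
j=1: u_1=89/600 ∈ [6/43, 9/43) → index 1
j=2: u_2=149/600 ∈ [9/43, 18/43) → index 3
j=3: u_3=209/600 ∈ [9/43, 18/43) → index 3
j=4: u_4=269/600 ∈ [18/43, 20/43) → index 4
j=5: u_5=329/600 ∈ [20/43, 24/43) → index 5
j=6: u_6=389/600 ∈ [24/43, 33/43) → index 7
j=7: u_7=449/600 ∈ [24/43, 33/43) → index 7
j=8: u_8=509/600 ∈ [33/43, 41/43) → index 8
j=9: u_9=569/600 ∈ [33/43, 41/43) → index 8

0 1 3 3 4 5 7 7 8 8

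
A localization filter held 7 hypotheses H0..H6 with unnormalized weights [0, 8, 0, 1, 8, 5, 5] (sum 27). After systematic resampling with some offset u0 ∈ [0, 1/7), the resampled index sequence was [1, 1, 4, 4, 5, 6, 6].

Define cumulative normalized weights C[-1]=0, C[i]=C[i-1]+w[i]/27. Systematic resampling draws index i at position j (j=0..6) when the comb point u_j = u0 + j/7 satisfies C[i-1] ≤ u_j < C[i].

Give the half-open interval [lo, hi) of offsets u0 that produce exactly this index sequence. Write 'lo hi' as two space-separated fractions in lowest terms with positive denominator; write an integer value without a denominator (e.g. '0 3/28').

C = [0, 8/27, 8/27, 1/3, 17/27, 22/27, 1]
j=0 picked index 1: u0 ∈ [0, 8/27)
j=1 picked index 1: u0 ∈ [-1/7, 29/189)
j=2 picked index 4: u0 ∈ [1/21, 65/189)
j=3 picked index 4: u0 ∈ [-2/21, 38/189)
j=4 picked index 5: u0 ∈ [11/189, 46/189)
j=5 picked index 6: u0 ∈ [19/189, 2/7)
j=6 picked index 6: u0 ∈ [-8/189, 1/7)
intersection: [19/189, 1/7)

19/189 1/7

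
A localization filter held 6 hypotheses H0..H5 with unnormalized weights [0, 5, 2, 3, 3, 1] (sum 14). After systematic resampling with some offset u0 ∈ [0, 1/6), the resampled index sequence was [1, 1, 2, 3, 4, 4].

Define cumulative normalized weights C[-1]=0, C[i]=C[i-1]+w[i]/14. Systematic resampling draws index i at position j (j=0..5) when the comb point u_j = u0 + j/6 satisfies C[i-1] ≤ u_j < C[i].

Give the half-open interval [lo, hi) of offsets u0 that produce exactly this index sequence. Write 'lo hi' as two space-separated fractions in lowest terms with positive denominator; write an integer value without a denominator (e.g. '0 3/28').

C = [0, 5/14, 1/2, 5/7, 13/14, 1]
j=0 picked index 1: u0 ∈ [0, 5/14)
j=1 picked index 1: u0 ∈ [-1/6, 4/21)
j=2 picked index 2: u0 ∈ [1/42, 1/6)
j=3 picked index 3: u0 ∈ [0, 3/14)
j=4 picked index 4: u0 ∈ [1/21, 11/42)
j=5 picked index 4: u0 ∈ [-5/42, 2/21)
intersection: [1/21, 2/21)

1/21 2/21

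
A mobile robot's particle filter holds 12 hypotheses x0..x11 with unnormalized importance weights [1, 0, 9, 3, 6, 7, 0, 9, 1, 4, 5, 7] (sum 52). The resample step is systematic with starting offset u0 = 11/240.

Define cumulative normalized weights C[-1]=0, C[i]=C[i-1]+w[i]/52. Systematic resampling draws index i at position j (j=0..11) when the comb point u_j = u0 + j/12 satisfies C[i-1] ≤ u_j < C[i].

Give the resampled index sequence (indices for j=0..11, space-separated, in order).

C = [1/52, 1/52, 5/26, 1/4, 19/52, 1/2, 1/2, 35/52, 9/13, 10/13, 45/52, 1]
j=0: u_0=11/240 ∈ [1/52, 5/26) → index 2
j=1: u_1=31/240 ∈ [1/52, 5/26) → index 2
j=2: u_2=17/80 ∈ [5/26, 1/4) → index 3
j=3: u_3=71/240 ∈ [1/4, 19/52) → index 4
j=4: u_4=91/240 ∈ [19/52, 1/2) → index 5
j=5: u_5=37/80 ∈ [19/52, 1/2) → index 5
j=6: u_6=131/240 ∈ [1/2, 35/52) → index 7
j=7: u_7=151/240 ∈ [1/2, 35/52) → index 7
j=8: u_8=57/80 ∈ [9/13, 10/13) → index 9
j=9: u_9=191/240 ∈ [10/13, 45/52) → index 10
j=10: u_10=211/240 ∈ [45/52, 1) → index 11
j=11: u_11=77/80 ∈ [45/52, 1) → index 11

2 2 3 4 5 5 7 7 9 10 11 11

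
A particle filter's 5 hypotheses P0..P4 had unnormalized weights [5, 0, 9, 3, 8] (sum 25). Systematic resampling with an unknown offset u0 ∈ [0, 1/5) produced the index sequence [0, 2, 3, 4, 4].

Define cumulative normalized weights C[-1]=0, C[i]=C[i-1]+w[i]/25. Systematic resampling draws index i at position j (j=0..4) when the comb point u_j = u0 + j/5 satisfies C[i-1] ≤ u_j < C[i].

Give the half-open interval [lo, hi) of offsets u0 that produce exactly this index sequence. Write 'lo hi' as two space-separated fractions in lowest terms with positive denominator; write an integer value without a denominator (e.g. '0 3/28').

C = [1/5, 1/5, 14/25, 17/25, 1]
j=0 picked index 0: u0 ∈ [0, 1/5)
j=1 picked index 2: u0 ∈ [0, 9/25)
j=2 picked index 3: u0 ∈ [4/25, 7/25)
j=3 picked index 4: u0 ∈ [2/25, 2/5)
j=4 picked index 4: u0 ∈ [-3/25, 1/5)
intersection: [4/25, 1/5)

4/25 1/5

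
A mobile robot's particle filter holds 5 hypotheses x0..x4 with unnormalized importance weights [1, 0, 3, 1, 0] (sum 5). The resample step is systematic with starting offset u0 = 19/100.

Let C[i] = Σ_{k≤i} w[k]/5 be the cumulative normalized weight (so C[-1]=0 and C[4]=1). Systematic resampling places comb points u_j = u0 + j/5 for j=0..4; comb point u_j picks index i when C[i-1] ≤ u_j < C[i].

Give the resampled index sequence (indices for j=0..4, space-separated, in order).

0 2 2 2 3

C = [1/5, 1/5, 4/5, 1, 1]
j=0: u_0=19/100 ∈ [0, 1/5) → index 0
j=1: u_1=39/100 ∈ [1/5, 4/5) → index 2
j=2: u_2=59/100 ∈ [1/5, 4/5) → index 2
j=3: u_3=79/100 ∈ [1/5, 4/5) → index 2
j=4: u_4=99/100 ∈ [4/5, 1) → index 3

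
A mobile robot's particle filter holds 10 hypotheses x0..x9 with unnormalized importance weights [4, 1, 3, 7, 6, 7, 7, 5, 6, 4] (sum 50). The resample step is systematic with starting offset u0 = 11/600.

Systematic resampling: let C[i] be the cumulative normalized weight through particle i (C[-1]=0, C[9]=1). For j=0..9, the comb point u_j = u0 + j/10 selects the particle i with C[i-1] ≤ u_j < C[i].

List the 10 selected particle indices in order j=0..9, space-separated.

0 2 3 4 4 5 6 7 8 8

C = [2/25, 1/10, 4/25, 3/10, 21/50, 14/25, 7/10, 4/5, 23/25, 1]
j=0: u_0=11/600 ∈ [0, 2/25) → index 0
j=1: u_1=71/600 ∈ [1/10, 4/25) → index 2
j=2: u_2=131/600 ∈ [4/25, 3/10) → index 3
j=3: u_3=191/600 ∈ [3/10, 21/50) → index 4
j=4: u_4=251/600 ∈ [3/10, 21/50) → index 4
j=5: u_5=311/600 ∈ [21/50, 14/25) → index 5
j=6: u_6=371/600 ∈ [14/25, 7/10) → index 6
j=7: u_7=431/600 ∈ [7/10, 4/5) → index 7
j=8: u_8=491/600 ∈ [4/5, 23/25) → index 8
j=9: u_9=551/600 ∈ [4/5, 23/25) → index 8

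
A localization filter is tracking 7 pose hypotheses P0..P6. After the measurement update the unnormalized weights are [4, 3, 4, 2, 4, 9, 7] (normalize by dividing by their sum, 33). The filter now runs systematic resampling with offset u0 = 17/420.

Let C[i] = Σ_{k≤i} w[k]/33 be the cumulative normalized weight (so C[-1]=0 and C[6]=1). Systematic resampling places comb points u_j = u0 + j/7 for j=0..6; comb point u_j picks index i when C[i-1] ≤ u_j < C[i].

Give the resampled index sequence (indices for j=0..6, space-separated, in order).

0 1 2 4 5 5 6

C = [4/33, 7/33, 1/3, 13/33, 17/33, 26/33, 1]
j=0: u_0=17/420 ∈ [0, 4/33) → index 0
j=1: u_1=11/60 ∈ [4/33, 7/33) → index 1
j=2: u_2=137/420 ∈ [7/33, 1/3) → index 2
j=3: u_3=197/420 ∈ [13/33, 17/33) → index 4
j=4: u_4=257/420 ∈ [17/33, 26/33) → index 5
j=5: u_5=317/420 ∈ [17/33, 26/33) → index 5
j=6: u_6=377/420 ∈ [26/33, 1) → index 6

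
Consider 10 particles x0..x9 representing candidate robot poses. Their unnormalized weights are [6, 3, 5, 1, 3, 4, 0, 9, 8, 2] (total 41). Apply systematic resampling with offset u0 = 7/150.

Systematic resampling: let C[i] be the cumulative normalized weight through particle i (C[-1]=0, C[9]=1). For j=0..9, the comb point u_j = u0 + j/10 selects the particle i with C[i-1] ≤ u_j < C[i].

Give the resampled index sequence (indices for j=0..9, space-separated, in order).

C = [6/41, 9/41, 14/41, 15/41, 18/41, 22/41, 22/41, 31/41, 39/41, 1]
j=0: u_0=7/150 ∈ [0, 6/41) → index 0
j=1: u_1=11/75 ∈ [6/41, 9/41) → index 1
j=2: u_2=37/150 ∈ [9/41, 14/41) → index 2
j=3: u_3=26/75 ∈ [14/41, 15/41) → index 3
j=4: u_4=67/150 ∈ [18/41, 22/41) → index 5
j=5: u_5=41/75 ∈ [22/41, 31/41) → index 7
j=6: u_6=97/150 ∈ [22/41, 31/41) → index 7
j=7: u_7=56/75 ∈ [22/41, 31/41) → index 7
j=8: u_8=127/150 ∈ [31/41, 39/41) → index 8
j=9: u_9=71/75 ∈ [31/41, 39/41) → index 8

0 1 2 3 5 7 7 7 8 8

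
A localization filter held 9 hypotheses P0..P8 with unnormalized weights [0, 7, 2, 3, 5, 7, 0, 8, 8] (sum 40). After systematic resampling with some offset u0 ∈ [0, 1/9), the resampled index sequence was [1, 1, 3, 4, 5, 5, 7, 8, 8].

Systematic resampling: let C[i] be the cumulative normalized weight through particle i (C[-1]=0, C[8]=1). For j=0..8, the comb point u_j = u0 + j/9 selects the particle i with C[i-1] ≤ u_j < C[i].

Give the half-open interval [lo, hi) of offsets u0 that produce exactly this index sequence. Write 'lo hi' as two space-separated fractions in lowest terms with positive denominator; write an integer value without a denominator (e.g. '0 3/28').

1/45 2/45

C = [0, 7/40, 9/40, 3/10, 17/40, 3/5, 3/5, 4/5, 1]
j=0 picked index 1: u0 ∈ [0, 7/40)
j=1 picked index 1: u0 ∈ [-1/9, 23/360)
j=2 picked index 3: u0 ∈ [1/360, 7/90)
j=3 picked index 4: u0 ∈ [-1/30, 11/120)
j=4 picked index 5: u0 ∈ [-7/360, 7/45)
j=5 picked index 5: u0 ∈ [-47/360, 2/45)
j=6 picked index 7: u0 ∈ [-1/15, 2/15)
j=7 picked index 8: u0 ∈ [1/45, 2/9)
j=8 picked index 8: u0 ∈ [-4/45, 1/9)
intersection: [1/45, 2/45)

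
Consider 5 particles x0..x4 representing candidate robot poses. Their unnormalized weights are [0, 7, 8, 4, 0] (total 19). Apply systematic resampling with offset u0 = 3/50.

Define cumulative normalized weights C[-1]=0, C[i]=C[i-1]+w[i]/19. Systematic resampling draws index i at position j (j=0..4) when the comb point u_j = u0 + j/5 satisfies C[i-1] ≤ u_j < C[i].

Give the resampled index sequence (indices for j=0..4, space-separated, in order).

C = [0, 7/19, 15/19, 1, 1]
j=0: u_0=3/50 ∈ [0, 7/19) → index 1
j=1: u_1=13/50 ∈ [0, 7/19) → index 1
j=2: u_2=23/50 ∈ [7/19, 15/19) → index 2
j=3: u_3=33/50 ∈ [7/19, 15/19) → index 2
j=4: u_4=43/50 ∈ [15/19, 1) → index 3

1 1 2 2 3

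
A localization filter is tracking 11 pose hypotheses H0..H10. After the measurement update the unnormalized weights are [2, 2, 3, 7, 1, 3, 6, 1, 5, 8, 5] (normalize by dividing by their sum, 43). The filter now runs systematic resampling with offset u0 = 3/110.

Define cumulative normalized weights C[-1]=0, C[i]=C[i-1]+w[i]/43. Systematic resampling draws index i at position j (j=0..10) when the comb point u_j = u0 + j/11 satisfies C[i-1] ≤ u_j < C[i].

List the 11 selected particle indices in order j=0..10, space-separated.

C = [2/43, 4/43, 7/43, 14/43, 15/43, 18/43, 24/43, 25/43, 30/43, 38/43, 1]
j=0: u_0=3/110 ∈ [0, 2/43) → index 0
j=1: u_1=13/110 ∈ [4/43, 7/43) → index 2
j=2: u_2=23/110 ∈ [7/43, 14/43) → index 3
j=3: u_3=3/10 ∈ [7/43, 14/43) → index 3
j=4: u_4=43/110 ∈ [15/43, 18/43) → index 5
j=5: u_5=53/110 ∈ [18/43, 24/43) → index 6
j=6: u_6=63/110 ∈ [24/43, 25/43) → index 7
j=7: u_7=73/110 ∈ [25/43, 30/43) → index 8
j=8: u_8=83/110 ∈ [30/43, 38/43) → index 9
j=9: u_9=93/110 ∈ [30/43, 38/43) → index 9
j=10: u_10=103/110 ∈ [38/43, 1) → index 10

0 2 3 3 5 6 7 8 9 9 10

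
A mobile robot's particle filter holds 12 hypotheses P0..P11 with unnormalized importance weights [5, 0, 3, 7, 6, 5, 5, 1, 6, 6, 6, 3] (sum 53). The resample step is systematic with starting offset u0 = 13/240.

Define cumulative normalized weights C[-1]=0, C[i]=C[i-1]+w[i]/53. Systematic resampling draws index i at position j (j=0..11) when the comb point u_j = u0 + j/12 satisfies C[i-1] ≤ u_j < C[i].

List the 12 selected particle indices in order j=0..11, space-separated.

0 2 3 4 4 5 6 8 9 9 10 11

C = [5/53, 5/53, 8/53, 15/53, 21/53, 26/53, 31/53, 32/53, 38/53, 44/53, 50/53, 1]
j=0: u_0=13/240 ∈ [0, 5/53) → index 0
j=1: u_1=11/80 ∈ [5/53, 8/53) → index 2
j=2: u_2=53/240 ∈ [8/53, 15/53) → index 3
j=3: u_3=73/240 ∈ [15/53, 21/53) → index 4
j=4: u_4=31/80 ∈ [15/53, 21/53) → index 4
j=5: u_5=113/240 ∈ [21/53, 26/53) → index 5
j=6: u_6=133/240 ∈ [26/53, 31/53) → index 6
j=7: u_7=51/80 ∈ [32/53, 38/53) → index 8
j=8: u_8=173/240 ∈ [38/53, 44/53) → index 9
j=9: u_9=193/240 ∈ [38/53, 44/53) → index 9
j=10: u_10=71/80 ∈ [44/53, 50/53) → index 10
j=11: u_11=233/240 ∈ [50/53, 1) → index 11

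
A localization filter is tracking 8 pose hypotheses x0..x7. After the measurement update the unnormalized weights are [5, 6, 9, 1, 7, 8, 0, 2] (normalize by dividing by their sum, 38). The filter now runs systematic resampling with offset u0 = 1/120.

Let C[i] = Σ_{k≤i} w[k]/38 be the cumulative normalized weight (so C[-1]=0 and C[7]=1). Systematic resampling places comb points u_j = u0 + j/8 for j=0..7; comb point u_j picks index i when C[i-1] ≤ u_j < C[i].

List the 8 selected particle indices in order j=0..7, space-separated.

C = [5/38, 11/38, 10/19, 21/38, 14/19, 18/19, 18/19, 1]
j=0: u_0=1/120 ∈ [0, 5/38) → index 0
j=1: u_1=2/15 ∈ [5/38, 11/38) → index 1
j=2: u_2=31/120 ∈ [5/38, 11/38) → index 1
j=3: u_3=23/60 ∈ [11/38, 10/19) → index 2
j=4: u_4=61/120 ∈ [11/38, 10/19) → index 2
j=5: u_5=19/30 ∈ [21/38, 14/19) → index 4
j=6: u_6=91/120 ∈ [14/19, 18/19) → index 5
j=7: u_7=53/60 ∈ [14/19, 18/19) → index 5

0 1 1 2 2 4 5 5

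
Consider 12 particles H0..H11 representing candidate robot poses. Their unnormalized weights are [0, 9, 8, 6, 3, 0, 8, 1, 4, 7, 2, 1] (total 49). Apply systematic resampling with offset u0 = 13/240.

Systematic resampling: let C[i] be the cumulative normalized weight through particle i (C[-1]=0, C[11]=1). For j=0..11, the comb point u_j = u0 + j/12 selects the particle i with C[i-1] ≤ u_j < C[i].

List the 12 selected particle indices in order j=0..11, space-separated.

C = [0, 9/49, 17/49, 23/49, 26/49, 26/49, 34/49, 5/7, 39/49, 46/49, 48/49, 1]
j=0: u_0=13/240 ∈ [0, 9/49) → index 1
j=1: u_1=11/80 ∈ [0, 9/49) → index 1
j=2: u_2=53/240 ∈ [9/49, 17/49) → index 2
j=3: u_3=73/240 ∈ [9/49, 17/49) → index 2
j=4: u_4=31/80 ∈ [17/49, 23/49) → index 3
j=5: u_5=113/240 ∈ [23/49, 26/49) → index 4
j=6: u_6=133/240 ∈ [26/49, 34/49) → index 6
j=7: u_7=51/80 ∈ [26/49, 34/49) → index 6
j=8: u_8=173/240 ∈ [5/7, 39/49) → index 8
j=9: u_9=193/240 ∈ [39/49, 46/49) → index 9
j=10: u_10=71/80 ∈ [39/49, 46/49) → index 9
j=11: u_11=233/240 ∈ [46/49, 48/49) → index 10

1 1 2 2 3 4 6 6 8 9 9 10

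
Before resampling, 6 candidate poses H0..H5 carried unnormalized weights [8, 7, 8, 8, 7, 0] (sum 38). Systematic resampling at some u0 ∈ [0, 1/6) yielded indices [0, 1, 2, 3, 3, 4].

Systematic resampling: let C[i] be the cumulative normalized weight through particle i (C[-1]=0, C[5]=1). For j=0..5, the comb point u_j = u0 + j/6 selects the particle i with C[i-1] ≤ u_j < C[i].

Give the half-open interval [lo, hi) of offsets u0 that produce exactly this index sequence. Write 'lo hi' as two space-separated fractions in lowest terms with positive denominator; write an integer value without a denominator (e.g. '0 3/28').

C = [4/19, 15/38, 23/38, 31/38, 1, 1]
j=0 picked index 0: u0 ∈ [0, 4/19)
j=1 picked index 1: u0 ∈ [5/114, 13/57)
j=2 picked index 2: u0 ∈ [7/114, 31/114)
j=3 picked index 3: u0 ∈ [2/19, 6/19)
j=4 picked index 3: u0 ∈ [-7/114, 17/114)
j=5 picked index 4: u0 ∈ [-1/57, 1/6)
intersection: [2/19, 17/114)

2/19 17/114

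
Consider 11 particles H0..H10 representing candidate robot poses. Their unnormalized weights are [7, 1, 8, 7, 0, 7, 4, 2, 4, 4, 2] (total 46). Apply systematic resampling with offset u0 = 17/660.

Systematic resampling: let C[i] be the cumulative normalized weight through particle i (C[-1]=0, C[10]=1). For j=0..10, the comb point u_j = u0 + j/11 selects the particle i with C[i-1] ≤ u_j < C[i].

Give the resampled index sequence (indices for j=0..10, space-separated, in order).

0 0 2 2 3 3 5 6 7 8 9

C = [7/46, 4/23, 8/23, 1/2, 1/2, 15/23, 17/23, 18/23, 20/23, 22/23, 1]
j=0: u_0=17/660 ∈ [0, 7/46) → index 0
j=1: u_1=7/60 ∈ [0, 7/46) → index 0
j=2: u_2=137/660 ∈ [4/23, 8/23) → index 2
j=3: u_3=197/660 ∈ [4/23, 8/23) → index 2
j=4: u_4=257/660 ∈ [8/23, 1/2) → index 3
j=5: u_5=317/660 ∈ [8/23, 1/2) → index 3
j=6: u_6=377/660 ∈ [1/2, 15/23) → index 5
j=7: u_7=437/660 ∈ [15/23, 17/23) → index 6
j=8: u_8=497/660 ∈ [17/23, 18/23) → index 7
j=9: u_9=557/660 ∈ [18/23, 20/23) → index 8
j=10: u_10=617/660 ∈ [20/23, 22/23) → index 9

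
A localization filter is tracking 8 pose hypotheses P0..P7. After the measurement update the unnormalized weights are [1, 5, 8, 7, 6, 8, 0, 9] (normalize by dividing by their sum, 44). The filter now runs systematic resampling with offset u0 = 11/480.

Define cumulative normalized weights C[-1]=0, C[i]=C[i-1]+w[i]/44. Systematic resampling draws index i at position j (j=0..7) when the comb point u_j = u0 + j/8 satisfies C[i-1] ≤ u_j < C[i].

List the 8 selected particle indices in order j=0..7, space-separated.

1 2 2 3 4 5 5 7

C = [1/44, 3/22, 7/22, 21/44, 27/44, 35/44, 35/44, 1]
j=0: u_0=11/480 ∈ [1/44, 3/22) → index 1
j=1: u_1=71/480 ∈ [3/22, 7/22) → index 2
j=2: u_2=131/480 ∈ [3/22, 7/22) → index 2
j=3: u_3=191/480 ∈ [7/22, 21/44) → index 3
j=4: u_4=251/480 ∈ [21/44, 27/44) → index 4
j=5: u_5=311/480 ∈ [27/44, 35/44) → index 5
j=6: u_6=371/480 ∈ [27/44, 35/44) → index 5
j=7: u_7=431/480 ∈ [35/44, 1) → index 7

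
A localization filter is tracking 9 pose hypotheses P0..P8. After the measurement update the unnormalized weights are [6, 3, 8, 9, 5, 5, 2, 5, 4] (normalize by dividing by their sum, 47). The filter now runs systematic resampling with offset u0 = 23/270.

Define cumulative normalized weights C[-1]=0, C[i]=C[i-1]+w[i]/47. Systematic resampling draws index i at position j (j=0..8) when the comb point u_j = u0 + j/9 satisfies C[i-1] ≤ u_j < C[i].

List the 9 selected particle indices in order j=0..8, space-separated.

C = [6/47, 9/47, 17/47, 26/47, 31/47, 36/47, 38/47, 43/47, 1]
j=0: u_0=23/270 ∈ [0, 6/47) → index 0
j=1: u_1=53/270 ∈ [9/47, 17/47) → index 2
j=2: u_2=83/270 ∈ [9/47, 17/47) → index 2
j=3: u_3=113/270 ∈ [17/47, 26/47) → index 3
j=4: u_4=143/270 ∈ [17/47, 26/47) → index 3
j=5: u_5=173/270 ∈ [26/47, 31/47) → index 4
j=6: u_6=203/270 ∈ [31/47, 36/47) → index 5
j=7: u_7=233/270 ∈ [38/47, 43/47) → index 7
j=8: u_8=263/270 ∈ [43/47, 1) → index 8

0 2 2 3 3 4 5 7 8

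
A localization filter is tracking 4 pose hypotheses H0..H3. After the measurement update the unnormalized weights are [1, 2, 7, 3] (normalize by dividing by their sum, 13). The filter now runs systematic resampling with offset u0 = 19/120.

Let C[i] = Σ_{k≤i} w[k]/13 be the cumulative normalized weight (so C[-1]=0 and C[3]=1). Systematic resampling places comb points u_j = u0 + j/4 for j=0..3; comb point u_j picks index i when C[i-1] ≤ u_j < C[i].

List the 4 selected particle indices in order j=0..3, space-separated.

1 2 2 3

C = [1/13, 3/13, 10/13, 1]
j=0: u_0=19/120 ∈ [1/13, 3/13) → index 1
j=1: u_1=49/120 ∈ [3/13, 10/13) → index 2
j=2: u_2=79/120 ∈ [3/13, 10/13) → index 2
j=3: u_3=109/120 ∈ [10/13, 1) → index 3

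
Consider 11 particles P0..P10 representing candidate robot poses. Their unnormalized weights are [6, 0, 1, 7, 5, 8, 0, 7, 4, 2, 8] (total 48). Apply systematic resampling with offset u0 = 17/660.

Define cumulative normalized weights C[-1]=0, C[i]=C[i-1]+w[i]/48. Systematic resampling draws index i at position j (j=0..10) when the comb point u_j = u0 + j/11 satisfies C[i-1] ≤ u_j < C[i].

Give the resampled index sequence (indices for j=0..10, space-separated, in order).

0 0 3 4 4 5 7 7 8 10 10

C = [1/8, 1/8, 7/48, 7/24, 19/48, 9/16, 9/16, 17/24, 19/24, 5/6, 1]
j=0: u_0=17/660 ∈ [0, 1/8) → index 0
j=1: u_1=7/60 ∈ [0, 1/8) → index 0
j=2: u_2=137/660 ∈ [7/48, 7/24) → index 3
j=3: u_3=197/660 ∈ [7/24, 19/48) → index 4
j=4: u_4=257/660 ∈ [7/24, 19/48) → index 4
j=5: u_5=317/660 ∈ [19/48, 9/16) → index 5
j=6: u_6=377/660 ∈ [9/16, 17/24) → index 7
j=7: u_7=437/660 ∈ [9/16, 17/24) → index 7
j=8: u_8=497/660 ∈ [17/24, 19/24) → index 8
j=9: u_9=557/660 ∈ [5/6, 1) → index 10
j=10: u_10=617/660 ∈ [5/6, 1) → index 10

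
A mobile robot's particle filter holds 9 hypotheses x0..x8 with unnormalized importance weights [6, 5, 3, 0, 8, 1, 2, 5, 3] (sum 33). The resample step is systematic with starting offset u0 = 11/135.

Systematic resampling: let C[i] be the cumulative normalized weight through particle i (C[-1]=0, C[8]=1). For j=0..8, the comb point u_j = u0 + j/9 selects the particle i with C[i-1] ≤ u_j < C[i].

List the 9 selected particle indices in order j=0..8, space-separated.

C = [2/11, 1/3, 14/33, 14/33, 2/3, 23/33, 25/33, 10/11, 1]
j=0: u_0=11/135 ∈ [0, 2/11) → index 0
j=1: u_1=26/135 ∈ [2/11, 1/3) → index 1
j=2: u_2=41/135 ∈ [2/11, 1/3) → index 1
j=3: u_3=56/135 ∈ [1/3, 14/33) → index 2
j=4: u_4=71/135 ∈ [14/33, 2/3) → index 4
j=5: u_5=86/135 ∈ [14/33, 2/3) → index 4
j=6: u_6=101/135 ∈ [23/33, 25/33) → index 6
j=7: u_7=116/135 ∈ [25/33, 10/11) → index 7
j=8: u_8=131/135 ∈ [10/11, 1) → index 8

0 1 1 2 4 4 6 7 8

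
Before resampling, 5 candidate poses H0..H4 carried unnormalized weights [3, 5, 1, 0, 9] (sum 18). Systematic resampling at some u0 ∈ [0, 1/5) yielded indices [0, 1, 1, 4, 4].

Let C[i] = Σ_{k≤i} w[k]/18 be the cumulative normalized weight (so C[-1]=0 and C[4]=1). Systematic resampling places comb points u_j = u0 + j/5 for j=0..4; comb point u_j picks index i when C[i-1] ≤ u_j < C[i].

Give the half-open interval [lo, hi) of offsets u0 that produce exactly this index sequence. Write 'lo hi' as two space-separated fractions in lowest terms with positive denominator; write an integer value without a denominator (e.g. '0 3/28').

0 2/45

C = [1/6, 4/9, 1/2, 1/2, 1]
j=0 picked index 0: u0 ∈ [0, 1/6)
j=1 picked index 1: u0 ∈ [-1/30, 11/45)
j=2 picked index 1: u0 ∈ [-7/30, 2/45)
j=3 picked index 4: u0 ∈ [-1/10, 2/5)
j=4 picked index 4: u0 ∈ [-3/10, 1/5)
intersection: [0, 2/45)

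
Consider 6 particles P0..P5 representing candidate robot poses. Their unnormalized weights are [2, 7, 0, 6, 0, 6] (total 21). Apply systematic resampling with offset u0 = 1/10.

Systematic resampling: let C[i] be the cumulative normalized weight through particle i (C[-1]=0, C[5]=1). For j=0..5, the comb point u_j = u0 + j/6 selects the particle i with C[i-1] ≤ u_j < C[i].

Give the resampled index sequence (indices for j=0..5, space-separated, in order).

C = [2/21, 3/7, 3/7, 5/7, 5/7, 1]
j=0: u_0=1/10 ∈ [2/21, 3/7) → index 1
j=1: u_1=4/15 ∈ [2/21, 3/7) → index 1
j=2: u_2=13/30 ∈ [3/7, 5/7) → index 3
j=3: u_3=3/5 ∈ [3/7, 5/7) → index 3
j=4: u_4=23/30 ∈ [5/7, 1) → index 5
j=5: u_5=14/15 ∈ [5/7, 1) → index 5

1 1 3 3 5 5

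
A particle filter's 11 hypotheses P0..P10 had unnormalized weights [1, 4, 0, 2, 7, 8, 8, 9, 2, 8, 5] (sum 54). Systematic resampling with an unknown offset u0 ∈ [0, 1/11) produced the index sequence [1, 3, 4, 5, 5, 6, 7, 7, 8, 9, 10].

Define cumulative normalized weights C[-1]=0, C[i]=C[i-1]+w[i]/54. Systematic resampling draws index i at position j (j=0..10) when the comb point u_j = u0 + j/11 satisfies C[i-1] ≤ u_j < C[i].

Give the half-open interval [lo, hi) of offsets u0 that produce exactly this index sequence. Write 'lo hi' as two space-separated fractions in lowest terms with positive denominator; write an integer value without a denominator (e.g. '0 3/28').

1/54 19/594

C = [1/54, 5/54, 5/54, 7/54, 7/27, 11/27, 5/9, 13/18, 41/54, 49/54, 1]
j=0 picked index 1: u0 ∈ [1/54, 5/54)
j=1 picked index 3: u0 ∈ [1/594, 23/594)
j=2 picked index 4: u0 ∈ [-31/594, 23/297)
j=3 picked index 5: u0 ∈ [-4/297, 40/297)
j=4 picked index 5: u0 ∈ [-31/297, 13/297)
j=5 picked index 6: u0 ∈ [-14/297, 10/99)
j=6 picked index 7: u0 ∈ [1/99, 35/198)
j=7 picked index 7: u0 ∈ [-8/99, 17/198)
j=8 picked index 8: u0 ∈ [-1/198, 19/594)
j=9 picked index 9: u0 ∈ [-35/594, 53/594)
j=10 picked index 10: u0 ∈ [-1/594, 1/11)
intersection: [1/54, 19/594)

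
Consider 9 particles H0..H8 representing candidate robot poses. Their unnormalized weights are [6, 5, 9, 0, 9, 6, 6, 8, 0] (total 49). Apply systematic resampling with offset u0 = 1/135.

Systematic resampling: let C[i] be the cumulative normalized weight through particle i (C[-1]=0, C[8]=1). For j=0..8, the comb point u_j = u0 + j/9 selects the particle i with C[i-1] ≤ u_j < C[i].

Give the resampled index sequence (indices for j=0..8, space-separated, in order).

0 0 2 2 4 4 5 6 7

C = [6/49, 11/49, 20/49, 20/49, 29/49, 5/7, 41/49, 1, 1]
j=0: u_0=1/135 ∈ [0, 6/49) → index 0
j=1: u_1=16/135 ∈ [0, 6/49) → index 0
j=2: u_2=31/135 ∈ [11/49, 20/49) → index 2
j=3: u_3=46/135 ∈ [11/49, 20/49) → index 2
j=4: u_4=61/135 ∈ [20/49, 29/49) → index 4
j=5: u_5=76/135 ∈ [20/49, 29/49) → index 4
j=6: u_6=91/135 ∈ [29/49, 5/7) → index 5
j=7: u_7=106/135 ∈ [5/7, 41/49) → index 6
j=8: u_8=121/135 ∈ [41/49, 1) → index 7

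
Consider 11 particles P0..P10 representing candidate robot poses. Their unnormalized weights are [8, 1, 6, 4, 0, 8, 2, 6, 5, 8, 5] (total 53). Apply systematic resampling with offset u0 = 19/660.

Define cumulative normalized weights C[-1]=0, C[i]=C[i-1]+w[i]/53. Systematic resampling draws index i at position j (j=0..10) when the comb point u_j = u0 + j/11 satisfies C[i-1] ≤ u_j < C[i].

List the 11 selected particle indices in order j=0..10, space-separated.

C = [8/53, 9/53, 15/53, 19/53, 19/53, 27/53, 29/53, 35/53, 40/53, 48/53, 1]
j=0: u_0=19/660 ∈ [0, 8/53) → index 0
j=1: u_1=79/660 ∈ [0, 8/53) → index 0
j=2: u_2=139/660 ∈ [9/53, 15/53) → index 2
j=3: u_3=199/660 ∈ [15/53, 19/53) → index 3
j=4: u_4=259/660 ∈ [19/53, 27/53) → index 5
j=5: u_5=29/60 ∈ [19/53, 27/53) → index 5
j=6: u_6=379/660 ∈ [29/53, 35/53) → index 7
j=7: u_7=439/660 ∈ [35/53, 40/53) → index 8
j=8: u_8=499/660 ∈ [40/53, 48/53) → index 9
j=9: u_9=559/660 ∈ [40/53, 48/53) → index 9
j=10: u_10=619/660 ∈ [48/53, 1) → index 10

0 0 2 3 5 5 7 8 9 9 10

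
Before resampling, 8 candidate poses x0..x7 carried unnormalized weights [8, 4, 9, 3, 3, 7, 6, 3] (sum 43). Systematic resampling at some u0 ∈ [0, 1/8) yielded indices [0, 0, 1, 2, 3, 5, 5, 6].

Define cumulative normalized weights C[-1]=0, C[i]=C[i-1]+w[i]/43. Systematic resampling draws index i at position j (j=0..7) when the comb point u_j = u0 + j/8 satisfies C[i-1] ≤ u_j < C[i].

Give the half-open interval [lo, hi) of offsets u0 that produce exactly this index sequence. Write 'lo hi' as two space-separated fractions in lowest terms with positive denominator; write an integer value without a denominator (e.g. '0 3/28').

1/344 5/172

C = [8/43, 12/43, 21/43, 24/43, 27/43, 34/43, 40/43, 1]
j=0 picked index 0: u0 ∈ [0, 8/43)
j=1 picked index 0: u0 ∈ [-1/8, 21/344)
j=2 picked index 1: u0 ∈ [-11/172, 5/172)
j=3 picked index 2: u0 ∈ [-33/344, 39/344)
j=4 picked index 3: u0 ∈ [-1/86, 5/86)
j=5 picked index 5: u0 ∈ [1/344, 57/344)
j=6 picked index 5: u0 ∈ [-21/172, 7/172)
j=7 picked index 6: u0 ∈ [-29/344, 19/344)
intersection: [1/344, 5/172)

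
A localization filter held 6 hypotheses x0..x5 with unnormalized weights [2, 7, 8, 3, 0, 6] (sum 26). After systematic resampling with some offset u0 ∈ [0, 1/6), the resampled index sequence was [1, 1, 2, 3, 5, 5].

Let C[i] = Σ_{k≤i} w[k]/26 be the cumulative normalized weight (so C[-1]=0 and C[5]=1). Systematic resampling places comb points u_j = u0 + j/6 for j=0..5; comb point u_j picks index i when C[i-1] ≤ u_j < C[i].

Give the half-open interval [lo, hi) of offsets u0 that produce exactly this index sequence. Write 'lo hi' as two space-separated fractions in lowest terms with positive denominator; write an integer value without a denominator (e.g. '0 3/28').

2/13 1/6

C = [1/13, 9/26, 17/26, 10/13, 10/13, 1]
j=0 picked index 1: u0 ∈ [1/13, 9/26)
j=1 picked index 1: u0 ∈ [-7/78, 7/39)
j=2 picked index 2: u0 ∈ [1/78, 25/78)
j=3 picked index 3: u0 ∈ [2/13, 7/26)
j=4 picked index 5: u0 ∈ [4/39, 1/3)
j=5 picked index 5: u0 ∈ [-5/78, 1/6)
intersection: [2/13, 1/6)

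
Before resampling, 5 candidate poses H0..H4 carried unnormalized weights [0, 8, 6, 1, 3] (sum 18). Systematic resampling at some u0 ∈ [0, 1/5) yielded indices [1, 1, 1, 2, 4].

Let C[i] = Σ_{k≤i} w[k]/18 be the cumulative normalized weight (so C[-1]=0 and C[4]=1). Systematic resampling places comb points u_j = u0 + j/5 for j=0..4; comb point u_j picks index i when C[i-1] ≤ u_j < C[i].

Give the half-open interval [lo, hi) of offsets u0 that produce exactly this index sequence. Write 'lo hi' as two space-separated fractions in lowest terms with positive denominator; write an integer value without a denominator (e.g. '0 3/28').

1/30 2/45

C = [0, 4/9, 7/9, 5/6, 1]
j=0 picked index 1: u0 ∈ [0, 4/9)
j=1 picked index 1: u0 ∈ [-1/5, 11/45)
j=2 picked index 1: u0 ∈ [-2/5, 2/45)
j=3 picked index 2: u0 ∈ [-7/45, 8/45)
j=4 picked index 4: u0 ∈ [1/30, 1/5)
intersection: [1/30, 2/45)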